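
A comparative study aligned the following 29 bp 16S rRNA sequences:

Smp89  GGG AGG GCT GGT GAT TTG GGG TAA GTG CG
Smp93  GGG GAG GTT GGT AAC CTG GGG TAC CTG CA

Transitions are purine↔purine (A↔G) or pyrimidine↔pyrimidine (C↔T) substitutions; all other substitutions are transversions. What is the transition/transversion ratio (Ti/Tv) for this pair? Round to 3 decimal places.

Mismatches occur at site 4 (A→G, transition), site 5 (G→A, transition), site 8 (C→T, transition), site 13 (G→A, transition), site 15 (T→C, transition), site 16 (T→C, transition), site 24 (A→C, transversion), site 25 (G→C, transversion), site 29 (G→A, transition).
Of the 9 differences, 7 transitions and 2 transversions, so Ti/Tv = 7/2 = 3.500.

3.500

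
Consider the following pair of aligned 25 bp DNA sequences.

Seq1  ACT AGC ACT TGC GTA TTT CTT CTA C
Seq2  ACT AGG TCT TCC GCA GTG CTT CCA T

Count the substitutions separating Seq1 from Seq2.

The sequences differ at positions 6 (C/G), 7 (A/T), 11 (G/C), 14 (T/C), 16 (T/G), 18 (T/G), 23 (T/C), 25 (C/T).
That gives 8 mismatches out of 25 aligned sites, so the Hamming distance is 8.

8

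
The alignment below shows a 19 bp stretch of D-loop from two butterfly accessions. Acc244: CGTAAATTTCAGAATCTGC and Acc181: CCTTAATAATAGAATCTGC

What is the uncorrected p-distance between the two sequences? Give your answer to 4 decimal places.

0.2632

Differing sites — 2:G/C; 4:A/T; 8:T/A; 9:T/A; 10:C/T.
There are 5 differences over 19 sites, so p = 5/19 = 0.2632.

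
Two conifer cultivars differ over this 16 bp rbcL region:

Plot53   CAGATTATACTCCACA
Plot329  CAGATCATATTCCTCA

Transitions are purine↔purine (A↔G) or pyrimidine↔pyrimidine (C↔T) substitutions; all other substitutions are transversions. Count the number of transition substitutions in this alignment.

2

The sequences differ at positions 6 (T/C, transition), 10 (C/T, transition), 14 (A/T, transversion).
Of the 3 differences, 2 transitions and 1 transversion, so the answer is 2.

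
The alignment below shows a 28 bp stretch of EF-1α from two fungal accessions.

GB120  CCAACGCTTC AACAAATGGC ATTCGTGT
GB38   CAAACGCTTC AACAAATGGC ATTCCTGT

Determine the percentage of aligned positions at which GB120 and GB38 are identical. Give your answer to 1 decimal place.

92.9%

Differing sites — 2:C/A; 25:G/C.
26 of the 28 sites match, so the percent identity is 26/28 × 100 = 92.9%.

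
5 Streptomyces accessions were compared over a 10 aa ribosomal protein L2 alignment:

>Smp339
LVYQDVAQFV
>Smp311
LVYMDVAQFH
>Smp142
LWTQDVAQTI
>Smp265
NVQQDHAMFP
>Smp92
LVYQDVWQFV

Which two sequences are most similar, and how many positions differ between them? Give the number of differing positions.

Pairwise Hamming distances:
  Smp339 vs Smp311: 2
  Smp339 vs Smp142: 4
  Smp339 vs Smp265: 5
  Smp339 vs Smp92: 1
  Smp311 vs Smp142: 5
  Smp311 vs Smp265: 6
  Smp311 vs Smp92: 3
  Smp142 vs Smp265: 7
  Smp142 vs Smp92: 5
  Smp265 vs Smp92: 6
The smallest is 1, between Smp339 and Smp92.

1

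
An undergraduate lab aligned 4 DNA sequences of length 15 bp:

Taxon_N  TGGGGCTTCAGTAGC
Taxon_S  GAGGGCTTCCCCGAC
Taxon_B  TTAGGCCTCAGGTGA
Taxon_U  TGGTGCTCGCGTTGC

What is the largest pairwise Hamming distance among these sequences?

10

Pairwise Hamming distances:
  Taxon_N vs Taxon_S: 7
  Taxon_N vs Taxon_B: 6
  Taxon_N vs Taxon_U: 5
  Taxon_S vs Taxon_B: 10
  Taxon_S vs Taxon_U: 9
  Taxon_B vs Taxon_U: 9
The largest is 10, between Taxon_S and Taxon_B.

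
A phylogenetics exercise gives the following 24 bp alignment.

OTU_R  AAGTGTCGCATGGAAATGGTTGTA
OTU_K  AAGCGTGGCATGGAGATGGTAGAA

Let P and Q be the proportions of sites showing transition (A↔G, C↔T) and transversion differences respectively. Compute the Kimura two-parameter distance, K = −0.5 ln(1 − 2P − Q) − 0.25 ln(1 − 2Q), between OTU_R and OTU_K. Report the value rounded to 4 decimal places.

0.2443

Differing sites — 4:T/C (Ti); 7:C/G (Tv); 15:A/G (Ti); 21:T/A (Tv); 23:T/A (Tv).
Of the 5 differences, 2 transitions and 3 transversions over 24 sites: P = 2/24 = 0.083333, Q = 3/24 = 0.125000.
d = −0.5·ln(0.708334) − 0.25·ln(0.750000) = −0.5·(-0.344840) − 0.25·(-0.287682) = 0.2443.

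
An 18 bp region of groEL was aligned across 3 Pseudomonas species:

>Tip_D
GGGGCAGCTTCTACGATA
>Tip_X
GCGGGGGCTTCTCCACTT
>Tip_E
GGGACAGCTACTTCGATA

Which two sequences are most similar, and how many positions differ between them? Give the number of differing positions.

3

Pairwise Hamming distances:
  Tip_D vs Tip_X: 7
  Tip_D vs Tip_E: 3
  Tip_X vs Tip_E: 9
The smallest is 3, between Tip_D and Tip_E.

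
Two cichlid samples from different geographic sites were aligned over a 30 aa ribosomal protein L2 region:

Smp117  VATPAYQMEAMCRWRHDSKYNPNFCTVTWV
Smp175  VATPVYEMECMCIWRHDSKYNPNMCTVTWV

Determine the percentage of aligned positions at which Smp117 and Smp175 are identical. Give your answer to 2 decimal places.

The sequences differ at positions 5 (A/V), 7 (Q/E), 10 (A/C), 13 (R/I), 24 (F/M).
25 of the 30 sites match, so the percent identity is 25/30 × 100 = 83.33%.

83.33%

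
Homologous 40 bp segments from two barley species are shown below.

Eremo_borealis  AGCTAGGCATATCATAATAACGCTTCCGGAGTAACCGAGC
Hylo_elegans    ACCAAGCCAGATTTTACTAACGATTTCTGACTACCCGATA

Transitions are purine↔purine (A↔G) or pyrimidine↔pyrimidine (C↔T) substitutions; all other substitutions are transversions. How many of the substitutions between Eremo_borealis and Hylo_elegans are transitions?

2

Mismatches occur at site 2 (G/C, transversion), site 4 (T/A, transversion), site 7 (G/C, transversion), site 10 (T/G, transversion), site 13 (C/T, transition), site 14 (A/T, transversion), site 17 (A/C, transversion), site 23 (C/A, transversion), site 26 (C/T, transition), site 28 (G/T, transversion), site 31 (G/C, transversion), site 34 (A/C, transversion), site 39 (G/T, transversion), site 40 (C/A, transversion).
Of the 14 differences, 2 transitions and 12 transversions, so the answer is 2.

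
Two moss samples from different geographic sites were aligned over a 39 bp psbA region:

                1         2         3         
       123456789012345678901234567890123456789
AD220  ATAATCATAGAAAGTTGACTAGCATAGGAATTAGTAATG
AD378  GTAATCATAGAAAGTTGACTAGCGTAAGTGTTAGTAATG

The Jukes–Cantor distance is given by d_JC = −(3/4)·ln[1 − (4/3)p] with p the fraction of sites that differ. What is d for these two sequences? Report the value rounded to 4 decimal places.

The sequences differ at positions 1 (A/G), 24 (A/G), 27 (G/A), 29 (A/T), 30 (A/G).
p = 5/39 = 0.128205.
d = −0.75 · ln(1 − (4/3)·0.128205) = −0.75 · ln(0.829060) = −0.75 · (-0.187463) = 0.1406.

0.1406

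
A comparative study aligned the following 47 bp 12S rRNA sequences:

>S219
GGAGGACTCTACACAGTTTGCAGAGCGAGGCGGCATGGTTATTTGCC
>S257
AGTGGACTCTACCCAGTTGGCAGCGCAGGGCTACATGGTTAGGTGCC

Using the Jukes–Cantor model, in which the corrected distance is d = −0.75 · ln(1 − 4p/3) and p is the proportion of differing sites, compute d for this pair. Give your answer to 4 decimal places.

0.2805

Differing sites — 1:G/A; 3:A/T; 13:A/C; 19:T/G; 24:A/C; 27:G/A; 28:A/G; 32:G/T; 33:G/A; 42:T/G; 43:T/G.
p = 11/47 = 0.234043.
d = −0.75 · ln(1 − (4/3)·0.234043) = −0.75 · ln(0.687943) = −0.75 · (-0.374049) = 0.2805.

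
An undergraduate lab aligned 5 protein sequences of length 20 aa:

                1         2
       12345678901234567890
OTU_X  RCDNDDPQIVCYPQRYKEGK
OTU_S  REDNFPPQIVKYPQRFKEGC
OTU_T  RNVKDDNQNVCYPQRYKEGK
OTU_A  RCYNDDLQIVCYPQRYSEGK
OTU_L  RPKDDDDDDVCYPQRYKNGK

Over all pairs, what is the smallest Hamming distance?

3

Pairwise Hamming distances:
  OTU_X vs OTU_S: 6
  OTU_X vs OTU_T: 5
  OTU_X vs OTU_A: 3
  OTU_X vs OTU_L: 7
  OTU_S vs OTU_T: 10
  OTU_S vs OTU_A: 9
  OTU_S vs OTU_L: 12
  OTU_T vs OTU_A: 6
  OTU_T vs OTU_L: 7
  OTU_A vs OTU_L: 8
The smallest is 3, between OTU_X and OTU_A.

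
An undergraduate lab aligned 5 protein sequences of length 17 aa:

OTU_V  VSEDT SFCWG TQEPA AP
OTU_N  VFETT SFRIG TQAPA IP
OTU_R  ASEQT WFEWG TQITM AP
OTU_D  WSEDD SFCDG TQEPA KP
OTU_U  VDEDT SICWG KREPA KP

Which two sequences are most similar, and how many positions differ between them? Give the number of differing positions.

Pairwise Hamming distances:
  OTU_V vs OTU_N: 6
  OTU_V vs OTU_R: 7
  OTU_V vs OTU_D: 4
  OTU_V vs OTU_U: 5
  OTU_N vs OTU_R: 10
  OTU_N vs OTU_D: 8
  OTU_N vs OTU_U: 9
  OTU_R vs OTU_D: 10
  OTU_R vs OTU_U: 12
  OTU_D vs OTU_U: 7
The smallest is 4, between OTU_V and OTU_D.

4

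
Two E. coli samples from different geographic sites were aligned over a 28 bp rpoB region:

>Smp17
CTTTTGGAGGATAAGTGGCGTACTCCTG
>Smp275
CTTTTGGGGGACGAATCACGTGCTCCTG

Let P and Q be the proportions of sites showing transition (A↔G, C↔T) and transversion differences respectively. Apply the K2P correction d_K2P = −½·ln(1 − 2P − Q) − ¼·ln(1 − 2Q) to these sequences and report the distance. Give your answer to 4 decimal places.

Differing sites — 8:A/G (Ti); 12:T/C (Ti); 13:A/G (Ti); 15:G/A (Ti); 17:G/C (Tv); 18:G/A (Ti); 22:A/G (Ti).
Of the 7 differences, 6 transitions and 1 transversion over 28 sites: P = 6/28 = 0.214286, Q = 1/28 = 0.035714.
d = −0.5·ln(0.535714) − 0.25·ln(0.928572) = −0.5·(-0.624155) − 0.25·(-0.074107) = 0.3306.

0.3306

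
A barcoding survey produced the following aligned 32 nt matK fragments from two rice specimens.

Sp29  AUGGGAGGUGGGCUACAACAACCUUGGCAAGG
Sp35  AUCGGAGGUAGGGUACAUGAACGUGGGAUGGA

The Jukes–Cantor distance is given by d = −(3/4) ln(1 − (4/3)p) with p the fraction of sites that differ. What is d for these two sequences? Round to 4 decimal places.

0.4598

The sequences differ at positions 3 (G/C), 10 (G/A), 13 (C/G), 18 (A/U), 19 (C/G), 23 (C/G), 25 (U/G), 28 (C/A), 29 (A/U), 30 (A/G), 32 (G/A).
p = 11/32 = 0.343750.
d = −0.75 · ln(1 − (4/3)·0.343750) = −0.75 · ln(0.541667) = −0.75 · (-0.613104) = 0.4598.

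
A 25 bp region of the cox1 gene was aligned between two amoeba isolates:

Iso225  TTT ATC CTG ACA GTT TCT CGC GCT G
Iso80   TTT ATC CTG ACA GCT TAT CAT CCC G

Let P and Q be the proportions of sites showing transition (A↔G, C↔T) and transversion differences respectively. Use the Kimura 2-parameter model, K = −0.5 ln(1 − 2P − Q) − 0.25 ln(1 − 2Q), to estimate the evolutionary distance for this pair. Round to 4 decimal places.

0.2990

Differing sites — 14:T/C (Ti); 17:C/A (Tv); 20:G/A (Ti); 21:C/T (Ti); 22:G/C (Tv); 24:T/C (Ti).
Of the 6 differences, 4 transitions and 2 transversions over 25 sites: P = 4/25 = 0.160000, Q = 2/25 = 0.080000.
d = −0.5·ln(0.600000) − 0.25·ln(0.840000) = −0.5·(-0.510826) − 0.25·(-0.174353) = 0.2990.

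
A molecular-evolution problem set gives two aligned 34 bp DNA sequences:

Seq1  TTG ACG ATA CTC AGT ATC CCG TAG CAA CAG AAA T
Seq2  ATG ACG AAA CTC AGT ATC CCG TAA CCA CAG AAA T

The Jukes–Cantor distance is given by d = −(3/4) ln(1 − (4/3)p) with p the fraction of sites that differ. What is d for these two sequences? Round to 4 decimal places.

Mismatches occur at site 1 (T/A), site 8 (T/A), site 24 (G/A), site 26 (A/C).
p = 4/34 = 0.117647.
d = −0.75 · ln(1 − (4/3)·0.117647) = −0.75 · ln(0.843137) = −0.75 · (-0.170626) = 0.1280.

0.1280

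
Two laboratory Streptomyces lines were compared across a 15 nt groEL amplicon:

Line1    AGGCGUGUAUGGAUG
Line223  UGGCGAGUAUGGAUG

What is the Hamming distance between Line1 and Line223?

2

Differing sites — 1:A/U; 6:U/A.
That gives 2 mismatches out of 15 aligned sites, so the Hamming distance is 2.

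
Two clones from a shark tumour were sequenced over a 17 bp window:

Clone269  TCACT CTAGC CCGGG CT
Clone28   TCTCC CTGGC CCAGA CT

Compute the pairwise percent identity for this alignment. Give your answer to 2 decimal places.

70.59%

Differing sites — 3:A/T; 5:T/C; 8:A/G; 13:G/A; 15:G/A.
12 of the 17 sites match, so the percent identity is 12/17 × 100 = 70.59%.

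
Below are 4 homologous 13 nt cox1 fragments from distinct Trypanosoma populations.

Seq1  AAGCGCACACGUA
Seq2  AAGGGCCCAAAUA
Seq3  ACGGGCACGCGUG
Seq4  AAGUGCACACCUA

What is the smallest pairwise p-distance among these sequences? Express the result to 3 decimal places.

Pairwise Hamming distances:
  Seq1 vs Seq2: 4
  Seq1 vs Seq3: 4
  Seq1 vs Seq4: 2
  Seq2 vs Seq3: 6
  Seq2 vs Seq4: 4
  Seq3 vs Seq4: 5
The smallest is 2 mismatches, between Seq1 and Seq4; p = 2/13 = 0.154.

0.154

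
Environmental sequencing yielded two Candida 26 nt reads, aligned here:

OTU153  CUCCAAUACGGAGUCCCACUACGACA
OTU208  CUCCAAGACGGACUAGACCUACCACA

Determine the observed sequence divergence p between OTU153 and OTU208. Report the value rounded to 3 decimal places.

0.269

Differing sites — 7:U/G; 13:G/C; 15:C/A; 16:C/G; 17:C/A; 18:A/C; 23:G/C.
There are 7 differences over 26 sites, so p = 7/26 = 0.269.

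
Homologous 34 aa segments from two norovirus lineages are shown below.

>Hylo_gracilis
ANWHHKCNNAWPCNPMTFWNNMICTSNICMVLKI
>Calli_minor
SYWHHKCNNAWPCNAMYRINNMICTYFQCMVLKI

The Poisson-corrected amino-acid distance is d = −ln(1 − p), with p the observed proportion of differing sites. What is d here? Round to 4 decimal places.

Differing sites — 1:A/S; 2:N/Y; 15:P/A; 17:T/Y; 18:F/R; 19:W/I; 26:S/Y; 27:N/F; 28:I/Q.
p = 9/34 = 0.264706.
d = −ln(1 − 0.264706) = −ln(0.735294) = 0.3075.

0.3075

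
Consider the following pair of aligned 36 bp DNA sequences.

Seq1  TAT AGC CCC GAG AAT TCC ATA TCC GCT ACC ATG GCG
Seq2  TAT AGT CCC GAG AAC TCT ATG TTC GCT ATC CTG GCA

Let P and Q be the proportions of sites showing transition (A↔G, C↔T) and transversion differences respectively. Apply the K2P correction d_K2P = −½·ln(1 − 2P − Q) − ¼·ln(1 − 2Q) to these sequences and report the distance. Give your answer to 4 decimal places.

0.2838

Differing sites — 6:C/T (Ti); 15:T/C (Ti); 18:C/T (Ti); 21:A/G (Ti); 23:C/T (Ti); 29:C/T (Ti); 31:A/C (Tv); 36:G/A (Ti).
Of the 8 differences, 7 transitions and 1 transversion over 36 sites: P = 7/36 = 0.194444, Q = 1/36 = 0.027778.
d = −0.5·ln(0.583334) − 0.25·ln(0.944444) = −0.5·(-0.538995) − 0.25·(-0.057159) = 0.2838.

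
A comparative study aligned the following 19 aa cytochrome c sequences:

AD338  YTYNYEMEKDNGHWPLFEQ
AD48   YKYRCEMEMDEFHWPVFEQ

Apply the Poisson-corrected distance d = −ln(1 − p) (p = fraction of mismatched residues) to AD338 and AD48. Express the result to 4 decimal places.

The sequences differ at positions 2 (T/K), 4 (N/R), 5 (Y/C), 9 (K/M), 11 (N/E), 12 (G/F), 16 (L/V).
p = 7/19 = 0.368421.
d = −ln(1 − 0.368421) = −ln(0.631579) = 0.4595.

0.4595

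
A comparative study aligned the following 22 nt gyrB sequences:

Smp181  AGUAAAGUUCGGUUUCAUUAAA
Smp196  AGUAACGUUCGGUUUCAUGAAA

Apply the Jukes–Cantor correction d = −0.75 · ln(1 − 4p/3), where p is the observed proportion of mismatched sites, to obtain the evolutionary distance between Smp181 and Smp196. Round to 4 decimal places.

Mismatches occur at site 6 (A↔C), site 19 (U↔G).
p = 2/22 = 0.090909.
d = −0.75 · ln(1 − (4/3)·0.090909) = −0.75 · ln(0.878788) = −0.75 · (-0.129212) = 0.0969.

0.0969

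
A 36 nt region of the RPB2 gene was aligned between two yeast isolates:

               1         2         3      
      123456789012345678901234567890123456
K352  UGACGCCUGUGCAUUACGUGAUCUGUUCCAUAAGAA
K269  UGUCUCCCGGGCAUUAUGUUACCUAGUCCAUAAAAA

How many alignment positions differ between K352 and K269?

10

Differing sites — 3:A/U; 5:G/U; 8:U/C; 10:U/G; 17:C/U; 20:G/U; 22:U/C; 25:G/A; 26:U/G; 34:G/A.
That gives 10 mismatches out of 36 aligned sites, so the Hamming distance is 10.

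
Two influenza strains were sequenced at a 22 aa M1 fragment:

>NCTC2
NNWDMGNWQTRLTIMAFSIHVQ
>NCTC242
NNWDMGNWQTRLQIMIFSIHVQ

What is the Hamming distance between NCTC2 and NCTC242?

Mismatches occur at site 13 (T↔Q), site 16 (A↔I).
That gives 2 mismatches out of 22 aligned sites, so the Hamming distance is 2.

2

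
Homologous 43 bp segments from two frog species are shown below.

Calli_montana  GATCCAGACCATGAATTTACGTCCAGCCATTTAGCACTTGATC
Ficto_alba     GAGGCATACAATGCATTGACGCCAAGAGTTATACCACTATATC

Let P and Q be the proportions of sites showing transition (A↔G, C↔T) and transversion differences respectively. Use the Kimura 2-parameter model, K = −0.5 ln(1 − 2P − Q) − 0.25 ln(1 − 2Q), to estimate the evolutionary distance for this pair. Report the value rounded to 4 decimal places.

Mismatches occur at site 3 (T→G, transversion), site 4 (C→G, transversion), site 7 (G→T, transversion), site 10 (C→A, transversion), site 14 (A→C, transversion), site 18 (T→G, transversion), site 22 (T→C, transition), site 24 (C→A, transversion), site 27 (C→A, transversion), site 28 (C→G, transversion), site 29 (A→T, transversion), site 31 (T→A, transversion), site 34 (G→C, transversion), site 39 (T→A, transversion), site 40 (G→T, transversion).
Of the 15 differences, 1 transition and 14 transversions over 43 sites: P = 1/43 = 0.023256, Q = 14/43 = 0.325581.
d = −0.5·ln(0.627907) − 0.25·ln(0.348838) = −0.5·(-0.465363) − 0.25·(-1.053148) = 0.4960.

0.4960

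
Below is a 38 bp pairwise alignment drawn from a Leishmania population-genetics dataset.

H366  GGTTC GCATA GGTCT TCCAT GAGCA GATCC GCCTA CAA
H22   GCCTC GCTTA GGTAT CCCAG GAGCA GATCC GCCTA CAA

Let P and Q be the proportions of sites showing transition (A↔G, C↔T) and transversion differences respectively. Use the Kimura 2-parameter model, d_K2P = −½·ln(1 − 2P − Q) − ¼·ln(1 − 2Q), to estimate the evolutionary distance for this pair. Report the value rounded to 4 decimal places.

0.1773

The sequences differ at positions 2 (G/C, transversion), 3 (T/C, transition), 8 (A/T, transversion), 14 (C/A, transversion), 16 (T/C, transition), 20 (T/G, transversion).
Of the 6 differences, 2 transitions and 4 transversions over 38 sites: P = 2/38 = 0.052632, Q = 4/38 = 0.105263.
d = −0.5·ln(0.789473) − 0.25·ln(0.789474) = −0.5·(-0.236390) − 0.25·(-0.236388) = 0.1773.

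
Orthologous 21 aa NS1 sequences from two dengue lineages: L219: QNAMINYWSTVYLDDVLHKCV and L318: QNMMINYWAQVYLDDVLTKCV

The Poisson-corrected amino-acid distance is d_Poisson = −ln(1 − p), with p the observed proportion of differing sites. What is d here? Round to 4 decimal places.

0.2113

The sequences differ at positions 3 (A/M), 9 (S/A), 10 (T/Q), 18 (H/T).
p = 4/21 = 0.190476.
d = −ln(1 − 0.190476) = −ln(0.809524) = 0.2113.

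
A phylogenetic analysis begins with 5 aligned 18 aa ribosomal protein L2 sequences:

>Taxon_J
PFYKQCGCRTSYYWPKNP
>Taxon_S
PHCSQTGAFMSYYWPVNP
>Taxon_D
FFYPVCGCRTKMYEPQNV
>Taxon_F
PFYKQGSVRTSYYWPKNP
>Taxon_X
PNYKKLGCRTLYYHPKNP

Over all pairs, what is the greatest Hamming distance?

Pairwise Hamming distances:
  Taxon_J vs Taxon_S: 8
  Taxon_J vs Taxon_D: 8
  Taxon_J vs Taxon_F: 3
  Taxon_J vs Taxon_X: 5
  Taxon_S vs Taxon_D: 14
  Taxon_S vs Taxon_F: 9
  Taxon_S vs Taxon_X: 11
  Taxon_D vs Taxon_F: 11
  Taxon_D vs Taxon_X: 10
  Taxon_F vs Taxon_X: 7
The largest is 14, between Taxon_S and Taxon_D.

14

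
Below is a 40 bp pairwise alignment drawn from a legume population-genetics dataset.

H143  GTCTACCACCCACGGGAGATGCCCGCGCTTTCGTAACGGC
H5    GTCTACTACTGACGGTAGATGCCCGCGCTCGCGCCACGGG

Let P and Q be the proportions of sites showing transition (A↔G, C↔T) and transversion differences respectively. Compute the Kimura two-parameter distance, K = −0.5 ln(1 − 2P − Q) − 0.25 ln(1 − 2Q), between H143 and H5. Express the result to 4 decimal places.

0.2684

Mismatches occur at site 7 (C↔T, transition), site 10 (C↔T, transition), site 11 (C↔G, transversion), site 16 (G↔T, transversion), site 30 (T↔C, transition), site 31 (T↔G, transversion), site 34 (T↔C, transition), site 35 (A↔C, transversion), site 40 (C↔G, transversion).
Of the 9 differences, 4 transitions and 5 transversions over 40 sites: P = 4/40 = 0.100000, Q = 5/40 = 0.125000.
d = −0.5·ln(0.675000) − 0.25·ln(0.750000) = −0.5·(-0.393043) − 0.25·(-0.287682) = 0.2684.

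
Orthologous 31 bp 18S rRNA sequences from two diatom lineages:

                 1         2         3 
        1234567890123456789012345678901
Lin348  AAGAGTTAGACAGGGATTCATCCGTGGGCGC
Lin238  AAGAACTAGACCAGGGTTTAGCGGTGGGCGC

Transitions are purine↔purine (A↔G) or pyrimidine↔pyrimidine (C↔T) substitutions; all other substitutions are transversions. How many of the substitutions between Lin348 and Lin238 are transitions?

5

Differing sites — 5:G/A (Ti); 6:T/C (Ti); 12:A/C (Tv); 13:G/A (Ti); 16:A/G (Ti); 19:C/T (Ti); 21:T/G (Tv); 23:C/G (Tv).
Of the 8 differences, 5 transitions and 3 transversions, so the answer is 5.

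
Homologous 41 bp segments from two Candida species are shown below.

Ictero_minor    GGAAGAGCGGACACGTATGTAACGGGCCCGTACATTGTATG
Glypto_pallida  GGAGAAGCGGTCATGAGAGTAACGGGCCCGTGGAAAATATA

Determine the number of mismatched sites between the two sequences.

13

Mismatches occur at site 4 (A/G), site 5 (G/A), site 11 (A/T), site 14 (C/T), site 16 (T/A), site 17 (A/G), site 18 (T/A), site 32 (A/G), site 33 (C/G), site 35 (T/A), site 36 (T/A), site 37 (G/A), site 41 (G/A).
That gives 13 mismatches out of 41 aligned sites, so the Hamming distance is 13.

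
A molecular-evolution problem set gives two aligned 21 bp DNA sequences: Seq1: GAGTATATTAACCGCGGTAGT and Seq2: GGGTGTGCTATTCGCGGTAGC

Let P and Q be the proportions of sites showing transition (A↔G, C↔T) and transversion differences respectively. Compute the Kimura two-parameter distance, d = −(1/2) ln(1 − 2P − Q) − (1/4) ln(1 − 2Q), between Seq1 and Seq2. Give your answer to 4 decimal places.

0.5076

The sequences differ at positions 2 (A/G, transition), 5 (A/G, transition), 7 (A/G, transition), 8 (T/C, transition), 11 (A/T, transversion), 12 (C/T, transition), 21 (T/C, transition).
Of the 7 differences, 6 transitions and 1 transversion over 21 sites: P = 6/21 = 0.285714, Q = 1/21 = 0.047619.
d = −0.5·ln(0.380953) − 0.25·ln(0.904762) = −0.5·(-0.965079) − 0.25·(-0.100083) = 0.5076.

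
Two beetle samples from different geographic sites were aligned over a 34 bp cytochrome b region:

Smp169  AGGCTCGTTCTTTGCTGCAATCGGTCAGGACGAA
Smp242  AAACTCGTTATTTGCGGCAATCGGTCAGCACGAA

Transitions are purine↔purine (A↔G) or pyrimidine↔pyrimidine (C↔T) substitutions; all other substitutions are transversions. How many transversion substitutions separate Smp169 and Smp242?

The sequences differ at positions 2 (G/A, transition), 3 (G/A, transition), 10 (C/A, transversion), 16 (T/G, transversion), 29 (G/C, transversion).
Of the 5 differences, 2 transitions and 3 transversions, so the answer is 3.

3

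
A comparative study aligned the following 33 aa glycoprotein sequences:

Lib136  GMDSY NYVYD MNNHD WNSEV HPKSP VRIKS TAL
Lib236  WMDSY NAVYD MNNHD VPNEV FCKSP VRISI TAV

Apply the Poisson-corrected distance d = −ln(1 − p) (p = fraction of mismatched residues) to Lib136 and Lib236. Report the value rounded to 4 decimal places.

0.3610

Differing sites — 1:G/W; 7:Y/A; 16:W/V; 17:N/P; 18:S/N; 21:H/F; 22:P/C; 29:K/S; 30:S/I; 33:L/V.
p = 10/33 = 0.303030.
d = −ln(1 − 0.303030) = −ln(0.696970) = 0.3610.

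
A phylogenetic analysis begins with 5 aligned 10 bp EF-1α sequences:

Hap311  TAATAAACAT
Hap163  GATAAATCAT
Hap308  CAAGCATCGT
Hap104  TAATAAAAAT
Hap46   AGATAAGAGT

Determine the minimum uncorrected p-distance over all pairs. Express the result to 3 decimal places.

Pairwise Hamming distances:
  Hap311 vs Hap163: 4
  Hap311 vs Hap308: 5
  Hap311 vs Hap104: 1
  Hap311 vs Hap46: 5
  Hap163 vs Hap308: 5
  Hap163 vs Hap104: 5
  Hap163 vs Hap46: 7
  Hap308 vs Hap104: 6
  Hap308 vs Hap46: 6
  Hap104 vs Hap46: 4
The smallest is 1 mismatch, between Hap311 and Hap104; p = 1/10 = 0.100.

0.100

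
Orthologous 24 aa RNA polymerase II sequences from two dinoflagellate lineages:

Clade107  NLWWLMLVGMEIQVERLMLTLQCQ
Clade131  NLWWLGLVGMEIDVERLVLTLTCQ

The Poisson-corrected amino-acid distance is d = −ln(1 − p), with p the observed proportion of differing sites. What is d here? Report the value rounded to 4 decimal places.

The sequences differ at positions 6 (M/G), 13 (Q/D), 18 (M/V), 22 (Q/T).
p = 4/24 = 0.166667.
d = −ln(1 − 0.166667) = −ln(0.833333) = 0.1823.

0.1823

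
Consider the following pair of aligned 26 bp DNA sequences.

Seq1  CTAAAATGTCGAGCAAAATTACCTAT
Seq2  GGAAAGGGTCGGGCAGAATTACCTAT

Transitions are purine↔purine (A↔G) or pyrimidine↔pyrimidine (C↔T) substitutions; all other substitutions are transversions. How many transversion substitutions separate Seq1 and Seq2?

3

Differing sites — 1:C/G (Tv); 2:T/G (Tv); 6:A/G (Ti); 7:T/G (Tv); 12:A/G (Ti); 16:A/G (Ti).
Of the 6 differences, 3 transitions and 3 transversions, so the answer is 3.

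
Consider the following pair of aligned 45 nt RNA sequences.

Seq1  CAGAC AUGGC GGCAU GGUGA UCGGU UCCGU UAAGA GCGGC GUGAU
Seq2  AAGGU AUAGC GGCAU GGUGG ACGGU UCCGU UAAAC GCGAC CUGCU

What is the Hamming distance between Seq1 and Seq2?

11

Mismatches occur at site 1 (C→A), site 4 (A→G), site 5 (C→U), site 8 (G→A), site 20 (A→G), site 21 (U→A), site 34 (G→A), site 35 (A→C), site 39 (G→A), site 41 (G→C), site 44 (A→C).
That gives 11 mismatches out of 45 aligned sites, so the Hamming distance is 11.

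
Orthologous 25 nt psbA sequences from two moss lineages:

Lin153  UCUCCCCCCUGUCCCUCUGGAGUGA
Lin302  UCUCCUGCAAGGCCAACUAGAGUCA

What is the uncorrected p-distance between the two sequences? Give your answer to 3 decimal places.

0.360

Mismatches occur at site 6 (C→U), site 7 (C→G), site 9 (C→A), site 10 (U→A), site 12 (U→G), site 15 (C→A), site 16 (U→A), site 19 (G→A), site 24 (G→C).
There are 9 differences over 25 sites, so p = 9/25 = 0.360.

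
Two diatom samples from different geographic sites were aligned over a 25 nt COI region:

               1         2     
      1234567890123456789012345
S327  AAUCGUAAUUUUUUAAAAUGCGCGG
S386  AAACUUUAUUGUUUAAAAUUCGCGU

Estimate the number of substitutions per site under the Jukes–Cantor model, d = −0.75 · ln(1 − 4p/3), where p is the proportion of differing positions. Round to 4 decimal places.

The sequences differ at positions 3 (U/A), 5 (G/U), 7 (A/U), 11 (U/G), 20 (G/U), 25 (G/U).
p = 6/25 = 0.240000.
d = −0.75 · ln(1 − (4/3)·0.240000) = −0.75 · ln(0.680000) = −0.75 · (-0.385662) = 0.2892.

0.2892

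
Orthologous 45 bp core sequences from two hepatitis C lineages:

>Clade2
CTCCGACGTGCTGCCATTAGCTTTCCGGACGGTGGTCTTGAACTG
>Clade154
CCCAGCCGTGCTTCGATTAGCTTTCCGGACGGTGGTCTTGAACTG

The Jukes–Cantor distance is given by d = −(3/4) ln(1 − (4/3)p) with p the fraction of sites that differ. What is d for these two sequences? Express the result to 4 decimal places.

0.1203

Mismatches occur at site 2 (T→C), site 4 (C→A), site 6 (A→C), site 13 (G→T), site 15 (C→G).
p = 5/45 = 0.111111.
d = −0.75 · ln(1 − (4/3)·0.111111) = −0.75 · ln(0.851852) = −0.75 · (-0.160342) = 0.1203.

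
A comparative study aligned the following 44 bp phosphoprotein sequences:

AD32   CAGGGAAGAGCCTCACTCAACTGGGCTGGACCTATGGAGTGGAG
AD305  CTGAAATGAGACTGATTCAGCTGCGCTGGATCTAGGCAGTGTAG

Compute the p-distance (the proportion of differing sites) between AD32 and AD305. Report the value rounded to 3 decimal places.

Differing sites — 2:A/T; 4:G/A; 5:G/A; 7:A/T; 11:C/A; 14:C/G; 16:C/T; 20:A/G; 24:G/C; 31:C/T; 35:T/G; 37:G/C; 42:G/T.
There are 13 differences over 44 sites, so p = 13/44 = 0.295.

0.295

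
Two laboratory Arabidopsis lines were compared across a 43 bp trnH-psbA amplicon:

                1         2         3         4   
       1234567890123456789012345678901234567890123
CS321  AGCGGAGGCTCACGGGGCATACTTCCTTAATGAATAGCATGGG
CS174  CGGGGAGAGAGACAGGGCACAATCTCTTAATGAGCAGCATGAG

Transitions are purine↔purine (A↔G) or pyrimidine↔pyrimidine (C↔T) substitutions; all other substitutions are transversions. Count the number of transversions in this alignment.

Differing sites — 1:A/C (Tv); 3:C/G (Tv); 8:G/A (Ti); 9:C/G (Tv); 10:T/A (Tv); 11:C/G (Tv); 14:G/A (Ti); 20:T/C (Ti); 22:C/A (Tv); 24:T/C (Ti); 25:C/T (Ti); 34:A/G (Ti); 35:T/C (Ti); 42:G/A (Ti).
Of the 14 differences, 8 transitions and 6 transversions, so the answer is 6.

6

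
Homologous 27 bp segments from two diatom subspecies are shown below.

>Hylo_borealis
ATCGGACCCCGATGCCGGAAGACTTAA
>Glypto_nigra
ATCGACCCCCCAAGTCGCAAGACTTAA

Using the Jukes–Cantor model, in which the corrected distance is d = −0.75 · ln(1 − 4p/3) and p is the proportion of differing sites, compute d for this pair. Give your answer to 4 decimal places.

0.2635

Mismatches occur at site 5 (G/A), site 6 (A/C), site 11 (G/C), site 13 (T/A), site 15 (C/T), site 18 (G/C).
p = 6/27 = 0.222222.
d = −0.75 · ln(1 − (4/3)·0.222222) = −0.75 · ln(0.703704) = −0.75 · (-0.351397) = 0.2635.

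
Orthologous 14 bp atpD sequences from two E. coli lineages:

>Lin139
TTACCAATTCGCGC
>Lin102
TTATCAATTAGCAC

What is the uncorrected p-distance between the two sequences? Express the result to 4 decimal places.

0.2143

Differing sites — 4:C/T; 10:C/A; 13:G/A.
There are 3 differences over 14 sites, so p = 3/14 = 0.2143.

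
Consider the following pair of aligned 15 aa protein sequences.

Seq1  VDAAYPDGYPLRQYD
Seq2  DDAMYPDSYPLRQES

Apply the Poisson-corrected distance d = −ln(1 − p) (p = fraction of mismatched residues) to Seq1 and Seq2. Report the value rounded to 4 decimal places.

Differing sites — 1:V/D; 4:A/M; 8:G/S; 14:Y/E; 15:D/S.
p = 5/15 = 0.333333.
d = −ln(1 − 0.333333) = −ln(0.666667) = 0.4055.

0.4055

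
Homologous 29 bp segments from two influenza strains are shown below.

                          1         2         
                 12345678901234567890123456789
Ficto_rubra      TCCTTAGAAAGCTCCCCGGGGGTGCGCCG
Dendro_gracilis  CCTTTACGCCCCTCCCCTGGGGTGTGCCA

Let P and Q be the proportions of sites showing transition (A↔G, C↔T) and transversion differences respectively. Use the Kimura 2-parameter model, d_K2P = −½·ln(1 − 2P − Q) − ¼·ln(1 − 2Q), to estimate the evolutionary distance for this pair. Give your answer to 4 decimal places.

0.4698

Differing sites — 1:T/C (Ti); 3:C/T (Ti); 7:G/C (Tv); 8:A/G (Ti); 9:A/C (Tv); 10:A/C (Tv); 11:G/C (Tv); 18:G/T (Tv); 25:C/T (Ti); 29:G/A (Ti).
Of the 10 differences, 5 transitions and 5 transversions over 29 sites: P = 5/29 = 0.172414, Q = 5/29 = 0.172414.
d = −0.5·ln(0.482758) − 0.25·ln(0.655172) = −0.5·(-0.728240) − 0.25·(-0.422857) = 0.4698.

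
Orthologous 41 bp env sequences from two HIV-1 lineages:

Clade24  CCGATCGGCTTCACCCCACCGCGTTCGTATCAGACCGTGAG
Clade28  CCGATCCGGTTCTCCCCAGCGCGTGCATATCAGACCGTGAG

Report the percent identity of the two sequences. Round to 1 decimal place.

Mismatches occur at site 7 (G↔C), site 9 (C↔G), site 13 (A↔T), site 19 (C↔G), site 25 (T↔G), site 27 (G↔A).
35 of the 41 sites match, so the percent identity is 35/41 × 100 = 85.4%.

85.4%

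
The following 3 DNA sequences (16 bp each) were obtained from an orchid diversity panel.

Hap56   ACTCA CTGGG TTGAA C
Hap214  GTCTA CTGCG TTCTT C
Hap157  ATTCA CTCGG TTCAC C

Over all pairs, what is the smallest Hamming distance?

Pairwise Hamming distances:
  Hap56 vs Hap214: 8
  Hap56 vs Hap157: 4
  Hap214 vs Hap157: 7
The smallest is 4, between Hap56 and Hap157.

4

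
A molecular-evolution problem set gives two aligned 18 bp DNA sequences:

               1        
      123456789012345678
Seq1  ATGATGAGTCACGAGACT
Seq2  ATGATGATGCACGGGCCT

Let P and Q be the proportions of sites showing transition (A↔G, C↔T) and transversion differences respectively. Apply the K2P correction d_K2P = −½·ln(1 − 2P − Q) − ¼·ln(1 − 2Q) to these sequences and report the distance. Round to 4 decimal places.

0.2641

The sequences differ at positions 8 (G/T, transversion), 9 (T/G, transversion), 14 (A/G, transition), 16 (A/C, transversion).
Of the 4 differences, 1 transition and 3 transversions over 18 sites: P = 1/18 = 0.055556, Q = 3/18 = 0.166667.
d = −0.5·ln(0.722221) − 0.25·ln(0.666666) = −0.5·(-0.325424) − 0.25·(-0.405466) = 0.2641.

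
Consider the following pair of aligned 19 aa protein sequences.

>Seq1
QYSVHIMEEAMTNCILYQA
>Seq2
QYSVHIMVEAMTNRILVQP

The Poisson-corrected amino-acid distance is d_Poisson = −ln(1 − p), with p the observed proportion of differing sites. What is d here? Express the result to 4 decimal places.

Mismatches occur at site 8 (E→V), site 14 (C→R), site 17 (Y→V), site 19 (A→P).
p = 4/19 = 0.210526.
d = −ln(1 − 0.210526) = −ln(0.789474) = 0.2364.

0.2364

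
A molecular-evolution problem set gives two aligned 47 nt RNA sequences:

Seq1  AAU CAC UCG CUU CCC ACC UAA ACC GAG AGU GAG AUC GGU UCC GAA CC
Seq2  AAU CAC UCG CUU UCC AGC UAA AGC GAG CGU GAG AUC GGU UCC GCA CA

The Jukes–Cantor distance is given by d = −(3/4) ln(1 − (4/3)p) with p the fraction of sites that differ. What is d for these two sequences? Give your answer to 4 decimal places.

0.1399

Mismatches occur at site 13 (C→U), site 17 (C→G), site 23 (C→G), site 28 (A→C), site 44 (A→C), site 47 (C→A).
p = 6/47 = 0.127660.
d = −0.75 · ln(1 − (4/3)·0.127660) = −0.75 · ln(0.829787) = −0.75 · (-0.186586) = 0.1399.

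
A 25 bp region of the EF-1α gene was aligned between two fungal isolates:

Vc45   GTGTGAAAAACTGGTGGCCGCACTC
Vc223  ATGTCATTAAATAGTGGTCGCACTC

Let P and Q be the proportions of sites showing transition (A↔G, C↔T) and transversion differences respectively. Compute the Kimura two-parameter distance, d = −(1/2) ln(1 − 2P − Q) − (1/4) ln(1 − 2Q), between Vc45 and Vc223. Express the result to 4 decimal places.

Mismatches occur at site 1 (G↔A, transition), site 5 (G↔C, transversion), site 7 (A↔T, transversion), site 8 (A↔T, transversion), site 11 (C↔A, transversion), site 13 (G↔A, transition), site 18 (C↔T, transition).
Of the 7 differences, 3 transitions and 4 transversions over 25 sites: P = 3/25 = 0.120000, Q = 4/25 = 0.160000.
d = −0.5·ln(0.600000) − 0.25·ln(0.680000) = −0.5·(-0.510826) − 0.25·(-0.385662) = 0.3518.

0.3518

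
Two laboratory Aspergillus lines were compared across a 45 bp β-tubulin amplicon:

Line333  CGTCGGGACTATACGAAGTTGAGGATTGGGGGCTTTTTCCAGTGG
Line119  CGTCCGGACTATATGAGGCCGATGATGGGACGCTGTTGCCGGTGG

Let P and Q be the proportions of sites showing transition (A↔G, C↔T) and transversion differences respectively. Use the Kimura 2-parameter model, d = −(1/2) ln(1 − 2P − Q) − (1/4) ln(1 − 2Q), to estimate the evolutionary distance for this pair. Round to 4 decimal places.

The sequences differ at positions 5 (G/C, transversion), 14 (C/T, transition), 17 (A/G, transition), 19 (T/C, transition), 20 (T/C, transition), 23 (G/T, transversion), 27 (T/G, transversion), 30 (G/A, transition), 31 (G/C, transversion), 35 (T/G, transversion), 38 (T/G, transversion), 41 (A/G, transition).
Of the 12 differences, 6 transitions and 6 transversions over 45 sites: P = 6/45 = 0.133333, Q = 6/45 = 0.133333.
d = −0.5·ln(0.600001) − 0.25·ln(0.733334) = −0.5·(-0.510824) − 0.25·(-0.310154) = 0.3330.

0.3330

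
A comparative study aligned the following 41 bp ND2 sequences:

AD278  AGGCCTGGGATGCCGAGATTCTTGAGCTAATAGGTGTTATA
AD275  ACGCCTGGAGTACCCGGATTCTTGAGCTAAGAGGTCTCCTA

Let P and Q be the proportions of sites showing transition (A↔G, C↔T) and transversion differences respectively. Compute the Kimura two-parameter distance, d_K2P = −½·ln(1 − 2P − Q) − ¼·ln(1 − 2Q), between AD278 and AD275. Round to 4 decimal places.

Differing sites — 2:G/C (Tv); 9:G/A (Ti); 10:A/G (Ti); 12:G/A (Ti); 15:G/C (Tv); 16:A/G (Ti); 31:T/G (Tv); 36:G/C (Tv); 38:T/C (Ti); 39:A/C (Tv).
Of the 10 differences, 5 transitions and 5 transversions over 41 sites: P = 5/41 = 0.121951, Q = 5/41 = 0.121951.
d = −0.5·ln(0.634147) − 0.25·ln(0.756098) = −0.5·(-0.455474) − 0.25·(-0.279584) = 0.2976.

0.2976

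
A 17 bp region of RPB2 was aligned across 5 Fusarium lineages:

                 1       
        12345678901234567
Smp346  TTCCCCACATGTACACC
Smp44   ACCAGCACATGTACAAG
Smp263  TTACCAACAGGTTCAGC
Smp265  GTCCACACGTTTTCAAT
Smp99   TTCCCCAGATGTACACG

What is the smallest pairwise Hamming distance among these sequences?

Pairwise Hamming distances:
  Smp346 vs Smp44: 6
  Smp346 vs Smp263: 5
  Smp346 vs Smp265: 7
  Smp346 vs Smp99: 2
  Smp44 vs Smp263: 10
  Smp44 vs Smp265: 8
  Smp44 vs Smp99: 6
  Smp263 vs Smp265: 9
  Smp263 vs Smp99: 7
  Smp265 vs Smp99: 8
The smallest is 2, between Smp346 and Smp99.

2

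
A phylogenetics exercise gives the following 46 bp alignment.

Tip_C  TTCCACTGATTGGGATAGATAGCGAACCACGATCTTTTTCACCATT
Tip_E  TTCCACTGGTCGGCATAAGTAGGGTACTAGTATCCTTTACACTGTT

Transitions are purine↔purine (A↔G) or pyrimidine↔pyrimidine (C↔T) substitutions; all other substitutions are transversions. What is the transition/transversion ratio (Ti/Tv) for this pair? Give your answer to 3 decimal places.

Differing sites — 9:A/G (Ti); 11:T/C (Ti); 14:G/C (Tv); 18:G/A (Ti); 19:A/G (Ti); 23:C/G (Tv); 25:A/T (Tv); 28:C/T (Ti); 30:C/G (Tv); 31:G/T (Tv); 35:T/C (Ti); 39:T/A (Tv); 43:C/T (Ti); 44:A/G (Ti).
Of the 14 differences, 8 transitions and 6 transversions, so Ti/Tv = 8/6 = 1.333.

1.333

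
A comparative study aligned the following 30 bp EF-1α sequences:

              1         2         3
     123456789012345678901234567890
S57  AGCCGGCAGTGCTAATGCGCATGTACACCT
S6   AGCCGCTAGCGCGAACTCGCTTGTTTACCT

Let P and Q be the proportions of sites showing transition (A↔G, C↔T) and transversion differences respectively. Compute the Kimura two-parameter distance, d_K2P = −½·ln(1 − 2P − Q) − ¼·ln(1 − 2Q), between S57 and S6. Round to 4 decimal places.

0.3854

Differing sites — 6:G/C (Tv); 7:C/T (Ti); 10:T/C (Ti); 13:T/G (Tv); 16:T/C (Ti); 17:G/T (Tv); 21:A/T (Tv); 25:A/T (Tv); 26:C/T (Ti).
Of the 9 differences, 4 transitions and 5 transversions over 30 sites: P = 4/30 = 0.133333, Q = 5/30 = 0.166667.
d = −0.5·ln(0.566667) − 0.25·ln(0.666666) = −0.5·(-0.567983) − 0.25·(-0.405466) = 0.3854.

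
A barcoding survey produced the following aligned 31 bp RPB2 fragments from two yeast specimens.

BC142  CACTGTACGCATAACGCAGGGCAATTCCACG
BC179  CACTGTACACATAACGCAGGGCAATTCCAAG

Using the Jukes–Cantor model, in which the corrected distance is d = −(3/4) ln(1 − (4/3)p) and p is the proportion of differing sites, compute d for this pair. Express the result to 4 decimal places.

The sequences differ at positions 9 (G/A), 30 (C/A).
p = 2/31 = 0.064516.
d = −0.75 · ln(1 − (4/3)·0.064516) = −0.75 · ln(0.913979) = −0.75 · (-0.089948) = 0.0675.

0.0675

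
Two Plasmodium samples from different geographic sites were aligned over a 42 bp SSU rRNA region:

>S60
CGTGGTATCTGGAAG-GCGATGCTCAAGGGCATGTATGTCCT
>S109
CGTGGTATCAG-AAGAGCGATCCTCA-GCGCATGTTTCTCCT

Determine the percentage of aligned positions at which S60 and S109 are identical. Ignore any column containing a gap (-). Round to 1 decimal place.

87.2%

Excluding the 3 gap columns leaves 39 comparable sites.
The sequences differ at positions 10 (T/A), 22 (G/C), 29 (G/C), 36 (A/T), 38 (G/C).
34 of the 39 comparable sites match, so the percent identity is 34/39 × 100 = 87.2%.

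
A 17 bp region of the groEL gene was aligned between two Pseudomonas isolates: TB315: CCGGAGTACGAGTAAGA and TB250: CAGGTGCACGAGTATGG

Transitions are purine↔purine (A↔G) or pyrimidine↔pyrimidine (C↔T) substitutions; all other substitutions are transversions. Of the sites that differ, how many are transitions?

Differing sites — 2:C/A (Tv); 5:A/T (Tv); 7:T/C (Ti); 15:A/T (Tv); 17:A/G (Ti).
Of the 5 differences, 2 transitions and 3 transversions, so the answer is 2.

2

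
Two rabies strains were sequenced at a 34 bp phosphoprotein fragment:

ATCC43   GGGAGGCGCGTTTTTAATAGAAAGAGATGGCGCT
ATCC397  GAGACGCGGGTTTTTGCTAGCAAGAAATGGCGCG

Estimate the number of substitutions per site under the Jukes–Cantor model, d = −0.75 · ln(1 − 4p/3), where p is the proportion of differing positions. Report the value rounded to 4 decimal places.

0.2824

The sequences differ at positions 2 (G/A), 5 (G/C), 9 (C/G), 16 (A/G), 17 (A/C), 21 (A/C), 26 (G/A), 34 (T/G).
p = 8/34 = 0.235294.
d = −0.75 · ln(1 − (4/3)·0.235294) = −0.75 · ln(0.686275) = −0.75 · (-0.376477) = 0.2824.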